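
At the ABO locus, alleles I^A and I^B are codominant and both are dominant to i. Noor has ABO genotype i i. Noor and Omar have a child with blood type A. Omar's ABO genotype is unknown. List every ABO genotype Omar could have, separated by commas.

I^A I^A, I^A I^B, I^A i

For each candidate genotype of Omar, check whether crossing it with i i can produce every observed child phenotype.
  I^A I^A → possible child types {A} ✓
  I^A I^B → possible child types {A, B} ✓
  I^A i → possible child types {O, A} ✓
  I^B I^B → possible child types {B} ✗
  I^B i → possible child types {O, B} ✗
  i i → possible child types {O} ✗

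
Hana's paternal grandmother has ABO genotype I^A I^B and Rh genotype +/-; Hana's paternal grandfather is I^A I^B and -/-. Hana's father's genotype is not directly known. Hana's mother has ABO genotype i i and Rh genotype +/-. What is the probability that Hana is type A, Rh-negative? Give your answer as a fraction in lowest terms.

3/16

Hana's father's ABO genotype from I^A I^B × I^A I^B: 1/4 I^A I^A, 1/2 I^A I^B, 1/4 I^B I^B.
Crossing each possibility with the mother i i and summing P(type A): 1/4·1 + 1/2·1/2 + 1/4·0 = 1/2.
Similarly for Rh via the father's Rh distribution: P(Rh-) = 3/8.
Independent loci: 1/2 × 3/8 = 3/16.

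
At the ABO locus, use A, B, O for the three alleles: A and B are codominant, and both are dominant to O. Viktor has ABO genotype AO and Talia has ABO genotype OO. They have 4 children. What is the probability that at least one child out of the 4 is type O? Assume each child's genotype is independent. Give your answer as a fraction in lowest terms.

ABO cross AO × OO → 1/2 O, 1/2 A.
So P(type O) = 1/2 per child.
P(none) = (1/2)^4 = 1/16; P(at least one) = 1 − 1/16 = 15/16.

15/16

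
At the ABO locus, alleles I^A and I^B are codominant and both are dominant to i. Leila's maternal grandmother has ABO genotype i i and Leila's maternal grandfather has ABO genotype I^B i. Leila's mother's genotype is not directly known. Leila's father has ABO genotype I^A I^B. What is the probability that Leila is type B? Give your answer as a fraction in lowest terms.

Leila's mother's ABO genotype from i i × I^B i: 1/2 I^B i, 1/2 i i.
Crossing each possibility with the father I^A I^B and summing P(type B): 1/2·1/2 + 1/2·1/2 = 1/2.

1/2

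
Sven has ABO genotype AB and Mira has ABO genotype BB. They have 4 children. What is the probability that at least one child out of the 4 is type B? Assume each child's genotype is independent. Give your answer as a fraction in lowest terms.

ABO cross AB × BB → 1/2 B, 1/2 AB.
So P(type B) = 1/2 per child.
P(none) = (1/2)^4 = 1/16; P(at least one) = 1 − 1/16 = 15/16.

15/16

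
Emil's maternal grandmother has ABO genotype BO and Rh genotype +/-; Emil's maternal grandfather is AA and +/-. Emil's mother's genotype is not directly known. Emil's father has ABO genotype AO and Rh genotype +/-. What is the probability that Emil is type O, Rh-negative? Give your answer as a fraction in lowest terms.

1/32

Emil's mother's ABO genotype from BO × AA: 1/2 AB, 1/2 AO.
Crossing each possibility with the father AO and summing P(type O): 1/2·0 + 1/2·1/4 = 1/8.
Similarly for Rh via the mother's Rh distribution: P(Rh-) = 1/4.
Independent loci: 1/8 × 1/4 = 1/32.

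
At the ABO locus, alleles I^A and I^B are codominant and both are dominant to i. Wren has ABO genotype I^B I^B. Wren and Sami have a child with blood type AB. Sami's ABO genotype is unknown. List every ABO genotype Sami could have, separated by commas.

I^A I^A, I^A I^B, I^A i

For each candidate genotype of Sami, check whether crossing it with I^B I^B can produce every observed child phenotype.
  I^A I^A → possible child types {AB} ✓
  I^A I^B → possible child types {B, AB} ✓
  I^A i → possible child types {B, AB} ✓
  I^B I^B → possible child types {B} ✗
  I^B i → possible child types {B} ✗
  i i → possible child types {B} ✗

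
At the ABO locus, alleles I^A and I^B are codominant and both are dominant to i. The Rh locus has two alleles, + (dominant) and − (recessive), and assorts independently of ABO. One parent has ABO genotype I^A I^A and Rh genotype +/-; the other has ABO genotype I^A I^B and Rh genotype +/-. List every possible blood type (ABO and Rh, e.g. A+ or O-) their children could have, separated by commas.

Gametes from I^A I^A × I^A I^B give offspring ABO genotypes I^A I^A, I^A I^B, i.e. phenotypes A, AB.
Rh cross +/- × +/- → phenotypes Rh+, Rh-.
Combining independently: A+, A-, AB+, AB-.

A+, A-, AB+, AB-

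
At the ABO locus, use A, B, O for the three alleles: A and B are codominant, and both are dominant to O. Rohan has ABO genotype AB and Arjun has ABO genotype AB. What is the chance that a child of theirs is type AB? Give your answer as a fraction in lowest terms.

1/2

ABO cross AB × AB → offspring phenotypes: 1/4 A, 1/4 B, 1/2 AB.
So P(type AB) = 1/2.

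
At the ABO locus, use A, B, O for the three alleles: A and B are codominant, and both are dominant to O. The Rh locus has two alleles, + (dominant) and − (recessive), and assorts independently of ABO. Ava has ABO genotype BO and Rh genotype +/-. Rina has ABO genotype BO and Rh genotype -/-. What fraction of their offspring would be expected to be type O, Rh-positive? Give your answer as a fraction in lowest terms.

ABO cross BO × BO → offspring phenotypes: 1/4 O, 3/4 B.
Rh cross +/- × -/- → 1/2 Rh+, 1/2 Rh-.
Independent loci: P(type O, Rh-positive) = 1/4 × 1/2 = 1/8.

1/8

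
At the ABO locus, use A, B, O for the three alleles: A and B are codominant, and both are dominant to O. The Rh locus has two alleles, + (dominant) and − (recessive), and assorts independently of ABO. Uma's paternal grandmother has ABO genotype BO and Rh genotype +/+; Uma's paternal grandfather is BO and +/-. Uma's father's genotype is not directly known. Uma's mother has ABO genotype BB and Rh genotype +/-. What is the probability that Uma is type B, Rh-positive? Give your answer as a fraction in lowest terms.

Uma's father's ABO genotype from BO × BO: 1/4 BB, 1/2 BO, 1/4 OO.
Crossing each possibility with the mother BB and summing P(type B): 1/4·1 + 1/2·1 + 1/4·1 = 1.
Similarly for Rh via the father's Rh distribution: P(Rh+) = 7/8.
Independent loci: 1 × 7/8 = 7/8.

7/8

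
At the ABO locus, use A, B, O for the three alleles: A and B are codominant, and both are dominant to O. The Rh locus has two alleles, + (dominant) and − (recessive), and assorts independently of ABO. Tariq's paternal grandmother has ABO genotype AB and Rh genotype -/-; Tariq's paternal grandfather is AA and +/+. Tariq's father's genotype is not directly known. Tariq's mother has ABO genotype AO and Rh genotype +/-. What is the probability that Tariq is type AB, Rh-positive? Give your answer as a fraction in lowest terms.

3/32

Tariq's father's ABO genotype from AB × AA: 1/2 AA, 1/2 AB.
Crossing each possibility with the mother AO and summing P(type AB): 1/2·0 + 1/2·1/4 = 1/8.
Similarly for Rh via the father's Rh distribution: P(Rh+) = 3/4.
Independent loci: 1/8 × 3/4 = 3/32.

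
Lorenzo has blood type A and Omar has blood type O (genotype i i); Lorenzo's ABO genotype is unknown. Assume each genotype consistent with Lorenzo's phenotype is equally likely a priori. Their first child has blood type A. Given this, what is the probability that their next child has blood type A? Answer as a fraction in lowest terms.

5/6

Possible genotypes: Lorenzo ∈ {I^A I^A, I^A i}; Omar ∈ {i i}.
Weight each parental genotype pair by prior × P(type-A child):
  I^A I^A × i i: posterior weight 2/3; P(next child type A) = 1.
  I^A i × i i: posterior weight 1/3; P(next child type A) = 1/2.
Weighted sum = 5/6.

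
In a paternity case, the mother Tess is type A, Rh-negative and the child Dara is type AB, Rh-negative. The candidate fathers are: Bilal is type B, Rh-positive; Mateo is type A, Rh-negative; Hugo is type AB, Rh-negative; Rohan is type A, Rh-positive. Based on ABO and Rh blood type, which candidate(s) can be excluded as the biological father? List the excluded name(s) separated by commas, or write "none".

A candidate is excluded only if no genotype consistent with his phenotype could produce a type AB, Rh-negative child with a type A, Rh-negative mother.
Mateo (type A, Rh-): no genotype consistent with that phenotype can produce a type-AB Rh- child with a type-A mother.
Rohan (type A, Rh+): no genotype consistent with that phenotype can produce a type-AB Rh- child with a type-A mother.

Mateo, Rohan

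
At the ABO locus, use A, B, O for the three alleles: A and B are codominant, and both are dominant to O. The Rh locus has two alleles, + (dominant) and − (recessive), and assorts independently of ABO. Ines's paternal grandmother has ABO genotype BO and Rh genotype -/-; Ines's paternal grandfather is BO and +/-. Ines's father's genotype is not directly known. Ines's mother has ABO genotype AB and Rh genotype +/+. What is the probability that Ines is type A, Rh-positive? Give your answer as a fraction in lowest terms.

1/4

Ines's father's ABO genotype from BO × BO: 1/4 BB, 1/2 BO, 1/4 OO.
Crossing each possibility with the mother AB and summing P(type A): 1/4·0 + 1/2·1/4 + 1/4·1/2 = 1/4.
Similarly for Rh via the father's Rh distribution: P(Rh+) = 1.
Independent loci: 1/4 × 1 = 1/4.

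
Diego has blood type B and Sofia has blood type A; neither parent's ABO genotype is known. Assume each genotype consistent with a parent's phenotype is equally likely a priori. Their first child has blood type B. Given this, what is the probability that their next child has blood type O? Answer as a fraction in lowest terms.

1/12

Possible genotypes: Diego ∈ {BB, BO}; Sofia ∈ {AA, AO}.
Weight each parental genotype pair by prior × P(type-B child):
  BB × AO: posterior weight 2/3; P(next child type O) = 0.
  BO × AO: posterior weight 1/3; P(next child type O) = 1/4.
Weighted sum = 1/12.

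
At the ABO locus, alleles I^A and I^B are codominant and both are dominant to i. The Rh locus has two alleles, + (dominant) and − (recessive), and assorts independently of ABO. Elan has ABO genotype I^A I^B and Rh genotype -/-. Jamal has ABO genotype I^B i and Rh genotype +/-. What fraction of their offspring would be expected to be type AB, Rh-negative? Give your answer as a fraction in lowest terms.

ABO cross I^A I^B × I^B i → offspring phenotypes: 1/4 A, 1/2 B, 1/4 AB.
Rh cross -/- × +/- → 1/2 Rh+, 1/2 Rh-.
Independent loci: P(type AB, Rh-negative) = 1/4 × 1/2 = 1/8.

1/8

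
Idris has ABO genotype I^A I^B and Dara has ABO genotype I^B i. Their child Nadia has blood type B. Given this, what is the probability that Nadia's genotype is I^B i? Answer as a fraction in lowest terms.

1/2

Cross I^A I^B × I^B i → 1/4 I^A I^B, 1/4 I^A i, 1/4 I^B I^B, 1/4 I^B i.
Type-B genotypes among offspring: I^B I^B (1/4), I^B i (1/4); total 1/2.
P(I^B i | type B) = (1/4) / (1/2) = 1/2.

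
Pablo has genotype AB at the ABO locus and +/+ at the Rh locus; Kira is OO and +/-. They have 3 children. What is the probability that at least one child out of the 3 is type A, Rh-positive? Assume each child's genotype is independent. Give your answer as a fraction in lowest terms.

ABO cross AB × OO → 1/2 A, 1/2 B.
Rh cross +/+ × +/- → 1 Rh+; so P(type A, Rh-positive) = 1/2 × 1 = 1/2 per child.
P(none) = (1/2)^3 = 1/8; P(at least one) = 1 − 1/8 = 7/8.

7/8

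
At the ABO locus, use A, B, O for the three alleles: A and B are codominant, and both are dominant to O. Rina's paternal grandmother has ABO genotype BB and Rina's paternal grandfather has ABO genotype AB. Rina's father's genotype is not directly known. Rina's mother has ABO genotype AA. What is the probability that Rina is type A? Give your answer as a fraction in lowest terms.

Rina's father's ABO genotype from BB × AB: 1/2 AB, 1/2 BB.
Crossing each possibility with the mother AA and summing P(type A): 1/2·1/2 + 1/2·0 = 1/4.

1/4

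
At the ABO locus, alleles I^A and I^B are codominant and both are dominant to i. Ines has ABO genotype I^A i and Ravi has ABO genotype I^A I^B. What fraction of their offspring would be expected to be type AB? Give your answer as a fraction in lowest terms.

ABO cross I^A i × I^A I^B → offspring phenotypes: 1/2 A, 1/4 B, 1/4 AB.
So P(type AB) = 1/4.

1/4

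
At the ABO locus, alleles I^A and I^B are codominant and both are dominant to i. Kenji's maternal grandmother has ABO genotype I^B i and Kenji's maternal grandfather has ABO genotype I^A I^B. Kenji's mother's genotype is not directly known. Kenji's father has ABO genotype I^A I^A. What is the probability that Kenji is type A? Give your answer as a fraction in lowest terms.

1/2

Kenji's mother's ABO genotype from I^B i × I^A I^B: 1/4 I^A I^B, 1/4 I^A i, 1/4 I^B I^B, 1/4 I^B i.
Crossing each possibility with the father I^A I^A and summing P(type A): 1/4·1/2 + 1/4·1 + 1/4·0 + 1/4·1/2 = 1/2.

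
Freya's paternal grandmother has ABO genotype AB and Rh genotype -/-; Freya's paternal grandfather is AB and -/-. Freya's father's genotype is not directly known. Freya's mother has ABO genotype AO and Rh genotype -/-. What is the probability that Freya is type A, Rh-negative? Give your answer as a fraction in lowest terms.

Freya's father's ABO genotype from AB × AB: 1/4 AA, 1/2 AB, 1/4 BB.
Crossing each possibility with the mother AO and summing P(type A): 1/4·1 + 1/2·1/2 + 1/4·0 = 1/2.
Similarly for Rh via the father's Rh distribution: P(Rh-) = 1.
Independent loci: 1/2 × 1 = 1/2.

1/2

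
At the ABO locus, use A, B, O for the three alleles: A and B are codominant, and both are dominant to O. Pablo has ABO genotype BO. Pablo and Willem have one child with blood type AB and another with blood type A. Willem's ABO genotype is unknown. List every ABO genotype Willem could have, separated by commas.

For each candidate genotype of Willem, check whether crossing it with BO can produce every observed child phenotype.
  AA → possible child types {A, AB} ✓
  AB → possible child types {A, B, AB} ✓
  AO → possible child types {O, A, B, AB} ✓
  BB → possible child types {B} ✗
  BO → possible child types {O, B} ✗
  OO → possible child types {O, B} ✗

AA, AB, AO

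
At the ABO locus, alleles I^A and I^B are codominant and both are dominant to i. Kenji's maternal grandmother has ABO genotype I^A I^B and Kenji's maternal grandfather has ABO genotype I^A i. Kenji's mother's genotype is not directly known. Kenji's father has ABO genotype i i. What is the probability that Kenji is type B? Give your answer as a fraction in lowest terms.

Kenji's mother's ABO genotype from I^A I^B × I^A i: 1/4 I^A I^A, 1/4 I^A I^B, 1/4 I^A i, 1/4 I^B i.
Crossing each possibility with the father i i and summing P(type B): 1/4·0 + 1/4·1/2 + 1/4·0 + 1/4·1/2 = 1/4.

1/4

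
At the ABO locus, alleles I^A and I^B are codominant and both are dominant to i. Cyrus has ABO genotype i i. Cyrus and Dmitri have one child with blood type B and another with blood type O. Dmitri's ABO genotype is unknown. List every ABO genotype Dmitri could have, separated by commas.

For each candidate genotype of Dmitri, check whether crossing it with i i can produce every observed child phenotype.
  I^A I^A → possible child types {A} ✗
  I^A I^B → possible child types {A, B} ✗
  I^A i → possible child types {O, A} ✗
  I^B I^B → possible child types {B} ✗
  I^B i → possible child types {O, B} ✓
  i i → possible child types {O} ✗

I^B i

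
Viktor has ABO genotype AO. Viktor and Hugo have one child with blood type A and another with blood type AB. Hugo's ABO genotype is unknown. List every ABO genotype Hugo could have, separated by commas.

For each candidate genotype of Hugo, check whether crossing it with AO can produce every observed child phenotype.
  AA → possible child types {A} ✗
  AB → possible child types {A, B, AB} ✓
  AO → possible child types {O, A} ✗
  BB → possible child types {B, AB} ✗
  BO → possible child types {O, A, B, AB} ✓
  OO → possible child types {O, A} ✗

AB, BO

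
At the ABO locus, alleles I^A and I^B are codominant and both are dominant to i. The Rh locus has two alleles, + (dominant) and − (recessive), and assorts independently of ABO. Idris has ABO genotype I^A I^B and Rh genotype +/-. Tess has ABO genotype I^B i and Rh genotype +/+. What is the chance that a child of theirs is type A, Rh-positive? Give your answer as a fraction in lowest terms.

ABO cross I^A I^B × I^B i → offspring phenotypes: 1/4 A, 1/2 B, 1/4 AB.
Rh cross +/- × +/+ → 1 Rh+.
Independent loci: P(type A, Rh-positive) = 1/4 × 1 = 1/4.

1/4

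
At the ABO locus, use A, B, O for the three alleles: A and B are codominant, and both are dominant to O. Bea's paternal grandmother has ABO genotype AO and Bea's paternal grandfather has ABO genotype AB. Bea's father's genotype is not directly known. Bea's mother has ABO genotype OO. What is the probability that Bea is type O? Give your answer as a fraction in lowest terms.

Bea's father's ABO genotype from AO × AB: 1/4 AA, 1/4 AB, 1/4 AO, 1/4 BO.
Crossing each possibility with the mother OO and summing P(type O): 1/4·0 + 1/4·0 + 1/4·1/2 + 1/4·1/2 = 1/4.

1/4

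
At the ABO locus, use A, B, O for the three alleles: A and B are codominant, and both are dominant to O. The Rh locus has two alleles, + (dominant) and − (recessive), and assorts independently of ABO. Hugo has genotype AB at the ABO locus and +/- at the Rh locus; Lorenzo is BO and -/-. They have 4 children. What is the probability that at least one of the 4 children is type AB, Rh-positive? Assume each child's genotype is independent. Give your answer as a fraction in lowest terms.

ABO cross AB × BO → 1/4 A, 1/2 B, 1/4 AB.
Rh cross +/- × -/- → 1/2 Rh+, 1/2 Rh-; so P(type AB, Rh-positive) = 1/4 × 1/2 = 1/8 per child.
P(none) = (7/8)^4 = 2401/4096; P(at least one) = 1 − 2401/4096 = 1695/4096.

1695/4096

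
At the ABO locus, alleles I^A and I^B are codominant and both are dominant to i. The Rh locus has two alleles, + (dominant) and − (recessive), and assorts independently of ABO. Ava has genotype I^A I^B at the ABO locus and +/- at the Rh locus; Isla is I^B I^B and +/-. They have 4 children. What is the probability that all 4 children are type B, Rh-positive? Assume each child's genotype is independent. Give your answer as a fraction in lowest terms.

ABO cross I^A I^B × I^B I^B → 1/2 B, 1/2 AB.
Rh cross +/- × +/- → 3/4 Rh+, 1/4 Rh-; so P(type B, Rh-positive) = 1/2 × 3/4 = 3/8 per child.
All 4 independent: (3/8)^4 = 81/4096.

81/4096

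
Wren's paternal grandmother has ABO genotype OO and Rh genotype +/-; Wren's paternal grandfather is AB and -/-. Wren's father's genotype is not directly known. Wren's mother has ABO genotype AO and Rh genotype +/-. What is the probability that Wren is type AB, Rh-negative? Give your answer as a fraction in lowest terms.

3/64

Wren's father's ABO genotype from OO × AB: 1/2 AO, 1/2 BO.
Crossing each possibility with the mother AO and summing P(type AB): 1/2·0 + 1/2·1/4 = 1/8.
Similarly for Rh via the father's Rh distribution: P(Rh-) = 3/8.
Independent loci: 1/8 × 3/8 = 3/64.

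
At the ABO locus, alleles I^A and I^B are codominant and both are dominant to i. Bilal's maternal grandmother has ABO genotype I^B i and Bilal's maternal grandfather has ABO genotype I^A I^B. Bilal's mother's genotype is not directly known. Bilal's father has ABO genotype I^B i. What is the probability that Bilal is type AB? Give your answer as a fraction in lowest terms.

1/8

Bilal's mother's ABO genotype from I^B i × I^A I^B: 1/4 I^A I^B, 1/4 I^A i, 1/4 I^B I^B, 1/4 I^B i.
Crossing each possibility with the father I^B i and summing P(type AB): 1/4·1/4 + 1/4·1/4 + 1/4·0 + 1/4·0 = 1/8.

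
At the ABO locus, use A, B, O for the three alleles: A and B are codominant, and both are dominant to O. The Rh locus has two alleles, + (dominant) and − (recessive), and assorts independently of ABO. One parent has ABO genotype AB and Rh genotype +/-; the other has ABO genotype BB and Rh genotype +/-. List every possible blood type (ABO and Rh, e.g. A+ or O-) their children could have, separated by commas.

Gametes from AB × BB give offspring ABO genotypes AB, BB, i.e. phenotypes B, AB.
Rh cross +/- × +/- → phenotypes Rh+, Rh-.
Combining independently: B+, B-, AB+, AB-.

B+, B-, AB+, AB-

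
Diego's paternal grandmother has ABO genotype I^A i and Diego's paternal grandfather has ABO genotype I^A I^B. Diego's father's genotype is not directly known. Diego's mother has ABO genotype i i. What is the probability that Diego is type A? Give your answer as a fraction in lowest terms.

1/2

Diego's father's ABO genotype from I^A i × I^A I^B: 1/4 I^A I^A, 1/4 I^A I^B, 1/4 I^A i, 1/4 I^B i.
Crossing each possibility with the mother i i and summing P(type A): 1/4·1 + 1/4·1/2 + 1/4·1/2 + 1/4·0 = 1/2.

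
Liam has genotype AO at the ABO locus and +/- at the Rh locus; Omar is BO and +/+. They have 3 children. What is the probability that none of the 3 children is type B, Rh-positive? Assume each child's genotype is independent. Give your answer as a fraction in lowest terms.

ABO cross AO × BO → 1/4 O, 1/4 A, 1/4 B, 1/4 AB.
Rh cross +/- × +/+ → 1 Rh+; so P(type B, Rh-positive) = 1/4 × 1 = 1/4 per child.
P(not type B, Rh-positive) = 3/4 for one child; (3/4)^3 = 27/64.

27/64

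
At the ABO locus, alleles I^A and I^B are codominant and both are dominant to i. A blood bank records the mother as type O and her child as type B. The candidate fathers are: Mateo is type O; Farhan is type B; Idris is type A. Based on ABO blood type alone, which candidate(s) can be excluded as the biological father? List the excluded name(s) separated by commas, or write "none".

A candidate is excluded only if no genotype consistent with his phenotype could produce a type B child with a type O mother.
Mateo (type O): no genotype consistent with that phenotype can produce a type-B child with a type-O mother.
Idris (type A): no genotype consistent with that phenotype can produce a type-B child with a type-O mother.

Mateo, Idris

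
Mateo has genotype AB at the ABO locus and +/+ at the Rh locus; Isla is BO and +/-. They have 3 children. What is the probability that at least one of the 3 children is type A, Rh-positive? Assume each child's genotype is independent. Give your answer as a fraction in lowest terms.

ABO cross AB × BO → 1/4 A, 1/2 B, 1/4 AB.
Rh cross +/+ × +/- → 1 Rh+; so P(type A, Rh-positive) = 1/4 × 1 = 1/4 per child.
P(none) = (3/4)^3 = 27/64; P(at least one) = 1 − 27/64 = 37/64.

37/64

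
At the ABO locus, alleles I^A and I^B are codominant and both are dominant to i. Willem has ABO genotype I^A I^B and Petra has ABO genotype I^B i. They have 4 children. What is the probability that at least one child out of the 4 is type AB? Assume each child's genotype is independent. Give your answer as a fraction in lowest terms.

ABO cross I^A I^B × I^B i → 1/4 A, 1/2 B, 1/4 AB.
So P(type AB) = 1/4 per child.
P(none) = (3/4)^4 = 81/256; P(at least one) = 1 − 81/256 = 175/256.

175/256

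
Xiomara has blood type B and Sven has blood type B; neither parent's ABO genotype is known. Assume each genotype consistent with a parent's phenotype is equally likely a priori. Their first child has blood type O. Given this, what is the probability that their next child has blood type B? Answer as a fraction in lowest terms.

Possible genotypes: Xiomara ∈ {I^B I^B, I^B i}; Sven ∈ {I^B I^B, I^B i}.
Weight each parental genotype pair by prior × P(type-O child):
  I^B i × I^B i: posterior weight 1; P(next child type B) = 3/4.
Weighted sum = 3/4.

3/4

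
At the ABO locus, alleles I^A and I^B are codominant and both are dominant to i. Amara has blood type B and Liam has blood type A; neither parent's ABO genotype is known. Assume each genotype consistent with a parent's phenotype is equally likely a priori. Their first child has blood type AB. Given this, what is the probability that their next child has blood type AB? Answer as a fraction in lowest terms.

25/36

Possible genotypes: Amara ∈ {I^B I^B, I^B i}; Liam ∈ {I^A I^A, I^A i}.
Weight each parental genotype pair by prior × P(type-AB child):
  I^B I^B × I^A I^A: posterior weight 4/9; P(next child type AB) = 1.
  I^B I^B × I^A i: posterior weight 2/9; P(next child type AB) = 1/2.
  I^B i × I^A I^A: posterior weight 2/9; P(next child type AB) = 1/2.
  I^B i × I^A i: posterior weight 1/9; P(next child type AB) = 1/4.
Weighted sum = 25/36.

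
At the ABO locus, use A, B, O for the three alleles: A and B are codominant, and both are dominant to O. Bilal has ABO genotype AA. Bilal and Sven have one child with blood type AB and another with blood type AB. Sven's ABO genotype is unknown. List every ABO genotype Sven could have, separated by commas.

For each candidate genotype of Sven, check whether crossing it with AA can produce every observed child phenotype.
  AA → possible child types {A} ✗
  AB → possible child types {A, AB} ✓
  AO → possible child types {A} ✗
  BB → possible child types {AB} ✓
  BO → possible child types {A, AB} ✓
  OO → possible child types {A} ✗

AB, BB, BO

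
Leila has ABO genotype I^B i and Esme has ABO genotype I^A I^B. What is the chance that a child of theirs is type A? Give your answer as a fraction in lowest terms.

ABO cross I^B i × I^A I^B → offspring phenotypes: 1/4 A, 1/2 B, 1/4 AB.
So P(type A) = 1/4.

1/4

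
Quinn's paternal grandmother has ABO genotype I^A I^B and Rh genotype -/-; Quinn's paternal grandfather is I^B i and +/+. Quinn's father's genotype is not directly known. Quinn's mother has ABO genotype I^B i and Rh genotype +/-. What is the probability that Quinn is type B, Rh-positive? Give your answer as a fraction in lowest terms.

15/32

Quinn's father's ABO genotype from I^A I^B × I^B i: 1/4 I^A I^B, 1/4 I^A i, 1/4 I^B I^B, 1/4 I^B i.
Crossing each possibility with the mother I^B i and summing P(type B): 1/4·1/2 + 1/4·1/4 + 1/4·1 + 1/4·3/4 = 5/8.
Similarly for Rh via the father's Rh distribution: P(Rh+) = 3/4.
Independent loci: 5/8 × 3/4 = 15/32.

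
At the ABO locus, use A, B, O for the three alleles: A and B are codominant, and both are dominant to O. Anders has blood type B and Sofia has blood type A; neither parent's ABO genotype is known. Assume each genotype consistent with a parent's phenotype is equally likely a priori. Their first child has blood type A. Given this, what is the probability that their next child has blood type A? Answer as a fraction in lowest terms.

5/12

Possible genotypes: Anders ∈ {BB, BO}; Sofia ∈ {AA, AO}.
Weight each parental genotype pair by prior × P(type-A child):
  BO × AA: posterior weight 2/3; P(next child type A) = 1/2.
  BO × AO: posterior weight 1/3; P(next child type A) = 1/4.
Weighted sum = 5/12.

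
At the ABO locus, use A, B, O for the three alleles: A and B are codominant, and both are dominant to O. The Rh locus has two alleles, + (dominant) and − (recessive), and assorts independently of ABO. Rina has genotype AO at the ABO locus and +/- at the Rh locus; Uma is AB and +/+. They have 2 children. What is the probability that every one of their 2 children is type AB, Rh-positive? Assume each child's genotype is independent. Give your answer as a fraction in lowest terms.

ABO cross AO × AB → 1/2 A, 1/4 B, 1/4 AB.
Rh cross +/- × +/+ → 1 Rh+; so P(type AB, Rh-positive) = 1/4 × 1 = 1/4 per child.
All 2 independent: (1/4)^2 = 1/16.

1/16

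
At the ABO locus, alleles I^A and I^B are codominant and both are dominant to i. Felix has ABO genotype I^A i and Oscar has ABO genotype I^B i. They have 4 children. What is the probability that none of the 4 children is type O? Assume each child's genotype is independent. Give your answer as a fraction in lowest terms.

ABO cross I^A i × I^B i → 1/4 O, 1/4 A, 1/4 B, 1/4 AB.
So P(type O) = 1/4 per child.
P(not type O) = 3/4 for one child; (3/4)^4 = 81/256.

81/256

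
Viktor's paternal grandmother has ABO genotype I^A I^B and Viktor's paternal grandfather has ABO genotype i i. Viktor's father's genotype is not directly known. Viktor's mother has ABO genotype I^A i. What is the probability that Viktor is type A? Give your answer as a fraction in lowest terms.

Viktor's father's ABO genotype from I^A I^B × i i: 1/2 I^A i, 1/2 I^B i.
Crossing each possibility with the mother I^A i and summing P(type A): 1/2·3/4 + 1/2·1/4 = 1/2.

1/2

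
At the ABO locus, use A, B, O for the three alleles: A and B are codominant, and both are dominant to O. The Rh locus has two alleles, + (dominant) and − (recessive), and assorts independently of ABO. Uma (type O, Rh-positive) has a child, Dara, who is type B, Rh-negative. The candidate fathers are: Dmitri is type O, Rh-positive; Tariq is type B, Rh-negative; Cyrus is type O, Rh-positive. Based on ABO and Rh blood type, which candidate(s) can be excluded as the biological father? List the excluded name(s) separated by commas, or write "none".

A candidate is excluded only if no genotype consistent with his phenotype could produce a type B, Rh-negative child with a type O, Rh-positive mother.
Dmitri (type O, Rh+): no genotype consistent with that phenotype can produce a type-B Rh- child with a type-O mother.
Cyrus (type O, Rh+): no genotype consistent with that phenotype can produce a type-B Rh- child with a type-O mother.

Dmitri, Cyrus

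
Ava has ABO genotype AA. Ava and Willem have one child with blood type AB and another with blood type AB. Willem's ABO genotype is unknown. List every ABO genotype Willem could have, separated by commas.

AB, BB, BO

For each candidate genotype of Willem, check whether crossing it with AA can produce every observed child phenotype.
  AA → possible child types {A} ✗
  AB → possible child types {A, AB} ✓
  AO → possible child types {A} ✗
  BB → possible child types {AB} ✓
  BO → possible child types {A, AB} ✓
  OO → possible child types {A} ✗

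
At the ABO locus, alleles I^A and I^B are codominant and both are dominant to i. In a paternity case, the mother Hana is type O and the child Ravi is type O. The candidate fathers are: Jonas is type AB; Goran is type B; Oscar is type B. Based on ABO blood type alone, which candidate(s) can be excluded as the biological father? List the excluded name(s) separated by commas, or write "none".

A candidate is excluded only if no genotype consistent with his phenotype could produce a type O child with a type O mother.
Jonas (type AB): no genotype consistent with that phenotype can produce a type-O child with a type-O mother.

Jonas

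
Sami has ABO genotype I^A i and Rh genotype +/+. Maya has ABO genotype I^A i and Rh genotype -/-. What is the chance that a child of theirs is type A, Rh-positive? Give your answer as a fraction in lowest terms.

3/4

ABO cross I^A i × I^A i → offspring phenotypes: 1/4 O, 3/4 A.
Rh cross +/+ × -/- → 1 Rh+.
Independent loci: P(type A, Rh-positive) = 3/4 × 1 = 3/4.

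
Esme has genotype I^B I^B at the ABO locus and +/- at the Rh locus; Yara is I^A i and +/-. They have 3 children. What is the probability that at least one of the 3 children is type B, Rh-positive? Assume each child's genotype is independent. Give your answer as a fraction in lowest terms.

ABO cross I^B I^B × I^A i → 1/2 B, 1/2 AB.
Rh cross +/- × +/- → 3/4 Rh+, 1/4 Rh-; so P(type B, Rh-positive) = 1/2 × 3/4 = 3/8 per child.
P(none) = (5/8)^3 = 125/512; P(at least one) = 1 − 125/512 = 387/512.

387/512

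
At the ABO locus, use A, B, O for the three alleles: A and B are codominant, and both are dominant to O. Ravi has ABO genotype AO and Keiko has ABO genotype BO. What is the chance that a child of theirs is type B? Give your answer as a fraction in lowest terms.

1/4

ABO cross AO × BO → offspring phenotypes: 1/4 O, 1/4 A, 1/4 B, 1/4 AB.
So P(type B) = 1/4.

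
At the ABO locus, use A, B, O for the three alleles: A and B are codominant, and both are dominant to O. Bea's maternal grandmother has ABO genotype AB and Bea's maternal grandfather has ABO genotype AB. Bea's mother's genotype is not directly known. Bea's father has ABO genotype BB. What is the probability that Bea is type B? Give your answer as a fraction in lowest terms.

1/2

Bea's mother's ABO genotype from AB × AB: 1/4 AA, 1/2 AB, 1/4 BB.
Crossing each possibility with the father BB and summing P(type B): 1/4·0 + 1/2·1/2 + 1/4·1 = 1/2.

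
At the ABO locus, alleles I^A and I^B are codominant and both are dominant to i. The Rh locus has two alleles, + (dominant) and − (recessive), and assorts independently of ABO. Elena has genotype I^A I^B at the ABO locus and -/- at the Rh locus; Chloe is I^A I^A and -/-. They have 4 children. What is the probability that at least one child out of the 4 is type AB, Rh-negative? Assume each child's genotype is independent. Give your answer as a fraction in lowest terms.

ABO cross I^A I^B × I^A I^A → 1/2 A, 1/2 AB.
Rh cross -/- × -/- → 1 Rh-; so P(type AB, Rh-negative) = 1/2 × 1 = 1/2 per child.
P(none) = (1/2)^4 = 1/16; P(at least one) = 1 − 1/16 = 15/16.

15/16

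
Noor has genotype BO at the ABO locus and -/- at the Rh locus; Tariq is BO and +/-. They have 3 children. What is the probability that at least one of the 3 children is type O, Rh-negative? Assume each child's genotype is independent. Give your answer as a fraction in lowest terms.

ABO cross BO × BO → 1/4 O, 3/4 B.
Rh cross -/- × +/- → 1/2 Rh+, 1/2 Rh-; so P(type O, Rh-negative) = 1/4 × 1/2 = 1/8 per child.
P(none) = (7/8)^3 = 343/512; P(at least one) = 1 − 343/512 = 169/512.

169/512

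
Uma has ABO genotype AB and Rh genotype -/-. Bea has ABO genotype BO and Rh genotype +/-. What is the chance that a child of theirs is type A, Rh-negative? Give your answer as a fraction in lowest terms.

ABO cross AB × BO → offspring phenotypes: 1/4 A, 1/2 B, 1/4 AB.
Rh cross -/- × +/- → 1/2 Rh+, 1/2 Rh-.
Independent loci: P(type A, Rh-negative) = 1/4 × 1/2 = 1/8.

1/8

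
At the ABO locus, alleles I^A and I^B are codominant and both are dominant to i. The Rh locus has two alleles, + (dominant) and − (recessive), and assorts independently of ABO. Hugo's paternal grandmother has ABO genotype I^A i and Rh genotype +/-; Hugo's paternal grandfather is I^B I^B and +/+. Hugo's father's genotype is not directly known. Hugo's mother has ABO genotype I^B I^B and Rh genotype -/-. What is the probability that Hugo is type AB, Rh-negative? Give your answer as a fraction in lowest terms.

1/16

Hugo's father's ABO genotype from I^A i × I^B I^B: 1/2 I^A I^B, 1/2 I^B i.
Crossing each possibility with the mother I^B I^B and summing P(type AB): 1/2·1/2 + 1/2·0 = 1/4.
Similarly for Rh via the father's Rh distribution: P(Rh-) = 1/4.
Independent loci: 1/4 × 1/4 = 1/16.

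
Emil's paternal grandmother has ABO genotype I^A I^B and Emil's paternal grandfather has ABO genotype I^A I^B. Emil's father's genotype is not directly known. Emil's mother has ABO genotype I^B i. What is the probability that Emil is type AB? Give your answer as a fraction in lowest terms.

Emil's father's ABO genotype from I^A I^B × I^A I^B: 1/4 I^A I^A, 1/2 I^A I^B, 1/4 I^B I^B.
Crossing each possibility with the mother I^B i and summing P(type AB): 1/4·1/2 + 1/2·1/4 + 1/4·0 = 1/4.

1/4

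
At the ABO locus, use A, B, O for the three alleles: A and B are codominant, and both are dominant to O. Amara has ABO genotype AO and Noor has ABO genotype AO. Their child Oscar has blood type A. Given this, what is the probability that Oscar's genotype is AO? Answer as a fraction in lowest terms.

2/3

Cross AO × AO → 1/4 AA, 1/2 AO, 1/4 OO.
Type-A genotypes among offspring: AA (1/4), AO (1/2); total 3/4.
P(AO | type A) = (1/2) / (3/4) = 2/3.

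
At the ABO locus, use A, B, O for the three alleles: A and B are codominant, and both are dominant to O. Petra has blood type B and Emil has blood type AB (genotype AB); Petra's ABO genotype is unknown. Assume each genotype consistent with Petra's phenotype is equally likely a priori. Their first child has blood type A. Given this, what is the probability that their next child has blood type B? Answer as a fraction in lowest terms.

1/2

Possible genotypes: Petra ∈ {BB, BO}; Emil ∈ {AB}.
Weight each parental genotype pair by prior × P(type-A child):
  BO × AB: posterior weight 1; P(next child type B) = 1/2.
Weighted sum = 1/2.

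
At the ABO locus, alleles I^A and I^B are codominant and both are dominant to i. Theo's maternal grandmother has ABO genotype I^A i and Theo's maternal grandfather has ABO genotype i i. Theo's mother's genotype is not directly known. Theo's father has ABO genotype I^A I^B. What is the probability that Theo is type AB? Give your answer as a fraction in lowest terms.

1/8

Theo's mother's ABO genotype from I^A i × i i: 1/2 I^A i, 1/2 i i.
Crossing each possibility with the father I^A I^B and summing P(type AB): 1/2·1/4 + 1/2·0 = 1/8.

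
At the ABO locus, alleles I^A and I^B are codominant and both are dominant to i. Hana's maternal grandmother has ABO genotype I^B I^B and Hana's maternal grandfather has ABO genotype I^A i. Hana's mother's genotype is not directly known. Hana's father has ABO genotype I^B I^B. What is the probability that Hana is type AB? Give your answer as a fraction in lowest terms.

Hana's mother's ABO genotype from I^B I^B × I^A i: 1/2 I^A I^B, 1/2 I^B i.
Crossing each possibility with the father I^B I^B and summing P(type AB): 1/2·1/2 + 1/2·0 = 1/4.

1/4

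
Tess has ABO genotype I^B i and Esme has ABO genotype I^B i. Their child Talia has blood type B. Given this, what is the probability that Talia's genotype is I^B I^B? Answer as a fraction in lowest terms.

1/3

Cross I^B i × I^B i → 1/4 I^B I^B, 1/2 I^B i, 1/4 i i.
Type-B genotypes among offspring: I^B I^B (1/4), I^B i (1/2); total 3/4.
P(I^B I^B | type B) = (1/4) / (3/4) = 1/3.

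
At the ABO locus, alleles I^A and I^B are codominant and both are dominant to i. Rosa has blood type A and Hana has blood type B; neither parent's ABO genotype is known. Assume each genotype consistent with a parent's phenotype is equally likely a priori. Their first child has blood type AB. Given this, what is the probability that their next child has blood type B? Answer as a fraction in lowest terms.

5/36

Possible genotypes: Rosa ∈ {I^A I^A, I^A i}; Hana ∈ {I^B I^B, I^B i}.
Weight each parental genotype pair by prior × P(type-AB child):
  I^A I^A × I^B I^B: posterior weight 4/9; P(next child type B) = 0.
  I^A I^A × I^B i: posterior weight 2/9; P(next child type B) = 0.
  I^A i × I^B I^B: posterior weight 2/9; P(next child type B) = 1/2.
  I^A i × I^B i: posterior weight 1/9; P(next child type B) = 1/4.
Weighted sum = 5/36.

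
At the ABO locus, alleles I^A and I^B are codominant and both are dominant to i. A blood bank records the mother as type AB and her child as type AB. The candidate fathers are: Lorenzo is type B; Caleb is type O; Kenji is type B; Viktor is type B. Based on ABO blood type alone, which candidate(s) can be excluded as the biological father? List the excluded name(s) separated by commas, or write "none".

A candidate is excluded only if no genotype consistent with his phenotype could produce a type AB child with a type AB mother.
Caleb (type O): no genotype consistent with that phenotype can produce a type-AB child with a type-AB mother.

Caleb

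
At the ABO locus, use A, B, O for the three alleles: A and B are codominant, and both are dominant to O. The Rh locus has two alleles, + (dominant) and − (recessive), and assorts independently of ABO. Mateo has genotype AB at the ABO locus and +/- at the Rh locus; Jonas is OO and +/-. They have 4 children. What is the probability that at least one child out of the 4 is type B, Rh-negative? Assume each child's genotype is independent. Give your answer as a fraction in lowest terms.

ABO cross AB × OO → 1/2 A, 1/2 B.
Rh cross +/- × +/- → 3/4 Rh+, 1/4 Rh-; so P(type B, Rh-negative) = 1/2 × 1/4 = 1/8 per child.
P(none) = (7/8)^4 = 2401/4096; P(at least one) = 1 − 2401/4096 = 1695/4096.

1695/4096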